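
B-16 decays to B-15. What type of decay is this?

neutron emission

ΔA = 15 − 16 = -1; ΔZ = 5 − 5 = +0.
A drops by 1 with Z unchanged — a neutron was emitted.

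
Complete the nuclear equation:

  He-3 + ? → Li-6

triton

Conserve mass number: 3 + A = 6, so A = 3.
Conserve atomic number: 2 + Z = 3, so Z = 1.
A = 3 and Z = 1 is H-3 — a triton.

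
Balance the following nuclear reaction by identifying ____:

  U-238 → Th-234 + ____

Conserve mass number: 238 = 234 + A, so A = 4.
Conserve atomic number: 92 = 90 + Z, so Z = 2.
A = 4 and Z = 2 is He-4 — an alpha particle.

alpha particle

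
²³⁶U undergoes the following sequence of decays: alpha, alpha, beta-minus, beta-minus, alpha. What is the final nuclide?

Ra-224

Start: (A, Z) = (236, 92).
After α: (232, 90).
After α: (228, 88).
After β⁻: (228, 89).
After β⁻: (228, 90).
After α: (224, 88).
Z = 88 is radium.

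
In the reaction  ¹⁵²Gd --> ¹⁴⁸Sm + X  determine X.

Conserve mass number: 152 = 148 + A, so A = 4.
Conserve atomic number: 64 = 62 + Z, so Z = 2.
A = 4 and Z = 2 is ⁴He — an alpha particle.

alpha particle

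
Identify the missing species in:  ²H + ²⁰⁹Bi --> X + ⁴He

Pb-207

Conserve mass number: 2 + 209 = A + 4, so A = 207.
Conserve atomic number: 1 + 83 = Z + 2, so Z = 82.
Z = 82 is lead, so the species is ²⁰⁷Pb.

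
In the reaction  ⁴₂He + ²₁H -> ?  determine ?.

Li-6

Conserve mass number: 4 + 2 = A, so A = 6.
Conserve atomic number: 2 + 1 = Z, so Z = 3.
Z = 3 is lithium, so the species is ⁶₃Li.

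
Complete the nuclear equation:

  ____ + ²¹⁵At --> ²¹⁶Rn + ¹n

deuteron

Conserve mass number: A + 215 = 216 + 1, so A = 2.
Conserve atomic number: Z + 85 = 86 + 0, so Z = 1.
A = 2 and Z = 1 is ²H — a deuteron.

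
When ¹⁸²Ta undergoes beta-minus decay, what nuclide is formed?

Beta-minus decay: mass number changes by +0, atomic number by +1.
A: 182 = 182; Z: 73 + 1 = 74.
Z = 74 is tungsten, so the daughter is ¹⁸²W.

W-182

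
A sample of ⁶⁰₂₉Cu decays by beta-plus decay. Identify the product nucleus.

Beta-plus decay: mass number changes by +0, atomic number by -1.
A: 60 = 60; Z: 29 − 1 = 28.
Z = 28 is nickel, so the daughter is ⁶⁰₂₈Ni.

Ni-60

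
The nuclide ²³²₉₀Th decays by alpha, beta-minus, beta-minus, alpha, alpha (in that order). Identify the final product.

Start: (A, Z) = (232, 90).
After α: (228, 88).
After β⁻: (228, 89).
After β⁻: (228, 90).
After α: (224, 88).
After α: (220, 86).
Z = 86 is radon.

Rn-220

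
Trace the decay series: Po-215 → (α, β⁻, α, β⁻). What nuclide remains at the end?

Pb-207

Start: (A, Z) = (215, 84).
After α: (211, 82).
After β⁻: (211, 83).
After α: (207, 81).
After β⁻: (207, 82).
Z = 82 is lead.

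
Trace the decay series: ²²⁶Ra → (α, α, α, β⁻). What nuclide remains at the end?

Bi-214

Start: (A, Z) = (226, 88).
After α: (222, 86).
After α: (218, 84).
After α: (214, 82).
After β⁻: (214, 83).
Z = 83 is bismuth.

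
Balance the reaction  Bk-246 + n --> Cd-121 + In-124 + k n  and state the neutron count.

Conserve mass number: 247 = 121 + 124 + k, so k = 247 − 245 = 2.
Check atomic number: 97 = 48 + 49 + 0 = 97. ✓

2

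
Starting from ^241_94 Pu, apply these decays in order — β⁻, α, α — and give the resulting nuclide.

Start: (A, Z) = (241, 94).
After β⁻: (241, 95).
After α: (237, 93).
After α: (233, 91).
Z = 91 is protactinium.

Pa-233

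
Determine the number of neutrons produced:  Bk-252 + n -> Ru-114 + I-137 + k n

Conserve mass number: 253 = 114 + 137 + k, so k = 253 − 251 = 2.
Check atomic number: 97 = 44 + 53 + 0 = 97. ✓

2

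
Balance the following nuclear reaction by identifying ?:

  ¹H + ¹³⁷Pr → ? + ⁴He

Conserve mass number: 1 + 137 = A + 4, so A = 134.
Conserve atomic number: 1 + 59 = Z + 2, so Z = 58.
Z = 58 is cerium, so the species is ¹³⁴Ce.

Ce-134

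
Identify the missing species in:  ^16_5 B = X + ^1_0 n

Conserve mass number: 16 = A + 1, so A = 15.
Conserve atomic number: 5 = Z + 0, so Z = 5.
Z = 5 is boron, so the species is ^15_5 B.

B-15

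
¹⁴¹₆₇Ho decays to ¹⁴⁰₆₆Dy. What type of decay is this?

proton emission

ΔA = 140 − 141 = -1; ΔZ = 66 − 67 = -1.
A drops by 1 and Z drops by 1 — a proton was emitted.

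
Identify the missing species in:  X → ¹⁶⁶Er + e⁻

Ho-166

Conserve mass number: A = 166 + 0, so A = 166.
Conserve atomic number: Z = 68 − 1, so Z = 67.
Z = 67 is holmium, so the species is ¹⁶⁶Ho.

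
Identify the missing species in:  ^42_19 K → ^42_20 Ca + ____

Conserve mass number: 42 = 42 + A, so A = 0.
Conserve atomic number: 19 = 20 + Z, so Z = -1.
A = 0 and Z = -1 is ^0_-1 e — a beta-minus particle.

beta-minus particle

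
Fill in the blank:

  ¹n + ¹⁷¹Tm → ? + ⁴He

Conserve mass number: 1 + 171 = A + 4, so A = 168.
Conserve atomic number: 0 + 69 = Z + 2, so Z = 67.
Z = 67 is holmium, so the species is ¹⁶⁸Ho.

Ho-168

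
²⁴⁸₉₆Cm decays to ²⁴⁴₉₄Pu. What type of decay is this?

ΔA = 244 − 248 = -4; ΔZ = 94 − 96 = -2.
A drops by 4 and Z drops by 2 — the signature of alpha emission.

alpha decay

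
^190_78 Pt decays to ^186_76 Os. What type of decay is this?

alpha decay

ΔA = 186 − 190 = -4; ΔZ = 76 − 78 = -2.
A drops by 4 and Z drops by 2 — the signature of alpha emission.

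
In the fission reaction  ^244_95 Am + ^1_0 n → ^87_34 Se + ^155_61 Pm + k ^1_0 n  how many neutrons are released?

3

Conserve mass number: 245 = 87 + 155 + k, so k = 245 − 242 = 3.
Check atomic number: 95 = 34 + 61 + 0 = 95. ✓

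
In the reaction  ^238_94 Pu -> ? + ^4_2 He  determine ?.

Conserve mass number: 238 = A + 4, so A = 234.
Conserve atomic number: 94 = Z + 2, so Z = 92.
Z = 92 is uranium, so the species is ^234_92 U.

U-234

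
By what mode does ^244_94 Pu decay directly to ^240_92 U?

ΔA = 240 − 244 = -4; ΔZ = 92 − 94 = -2.
A drops by 4 and Z drops by 2 — the signature of alpha emission.

alpha decay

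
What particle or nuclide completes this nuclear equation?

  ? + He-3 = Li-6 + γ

Conserve mass number: A + 3 = 6 + 0, so A = 3.
Conserve atomic number: Z + 2 = 3 + 0, so Z = 1.
A = 3 and Z = 1 is H-3 — a triton.

triton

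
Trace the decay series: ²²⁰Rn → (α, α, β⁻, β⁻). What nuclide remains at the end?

Start: (A, Z) = (220, 86).
After α: (216, 84).
After α: (212, 82).
After β⁻: (212, 83).
After β⁻: (212, 84).
Z = 84 is polonium.

Po-212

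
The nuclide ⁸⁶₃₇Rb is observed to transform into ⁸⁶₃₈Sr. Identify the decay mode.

beta-minus decay

ΔA = 86 − 86 = 0; ΔZ = 38 − 37 = +1.
A is unchanged and Z rises by 1 — a neutron has become a proton (β⁻ decay).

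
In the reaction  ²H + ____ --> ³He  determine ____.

proton

Conserve mass number: 2 + A = 3, so A = 1.
Conserve atomic number: 1 + Z = 2, so Z = 1.
A = 1 and Z = 1 is ¹H — a proton.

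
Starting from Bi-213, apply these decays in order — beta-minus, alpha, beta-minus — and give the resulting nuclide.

Start: (A, Z) = (213, 83).
After β⁻: (213, 84).
After α: (209, 82).
After β⁻: (209, 83).
Z = 83 is bismuth.

Bi-209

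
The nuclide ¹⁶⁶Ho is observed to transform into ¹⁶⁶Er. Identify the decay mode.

beta-minus decay

ΔA = 166 − 166 = 0; ΔZ = 68 − 67 = +1.
A is unchanged and Z rises by 1 — a neutron has become a proton (β⁻ decay).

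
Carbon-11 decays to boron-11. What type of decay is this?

ΔA = 11 − 11 = 0; ΔZ = 5 − 6 = -1.
A is unchanged and Z drops by 1 — a proton has become a neutron (β⁺ emission or electron capture).

beta-plus decay or electron capture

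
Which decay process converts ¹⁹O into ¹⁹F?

beta-minus decay

ΔA = 19 − 19 = 0; ΔZ = 9 − 8 = +1.
A is unchanged and Z rises by 1 — a neutron has become a proton (β⁻ decay).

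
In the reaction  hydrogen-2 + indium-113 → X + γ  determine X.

Conserve mass number: 2 + 113 = A + 0, so A = 115.
Conserve atomic number: 1 + 49 = Z + 0, so Z = 50.
Z = 50 is tin, so the species is tin-115.

Sn-115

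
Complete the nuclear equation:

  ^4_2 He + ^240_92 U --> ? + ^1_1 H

Np-243

Conserve mass number: 4 + 240 = A + 1, so A = 243.
Conserve atomic number: 2 + 92 = Z + 1, so Z = 93.
Z = 93 is neptunium, so the species is ^243_93 Np.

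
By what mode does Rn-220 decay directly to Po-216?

alpha decay

ΔA = 216 − 220 = -4; ΔZ = 84 − 86 = -2.
A drops by 4 and Z drops by 2 — the signature of alpha emission.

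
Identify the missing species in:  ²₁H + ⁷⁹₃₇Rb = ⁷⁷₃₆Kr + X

Conserve mass number: 2 + 79 = 77 + A, so A = 4.
Conserve atomic number: 1 + 37 = 36 + Z, so Z = 2.
A = 4 and Z = 2 is ⁴₂He — an alpha particle.

alpha particle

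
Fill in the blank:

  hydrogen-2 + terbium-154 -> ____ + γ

Conserve mass number: 2 + 154 = A + 0, so A = 156.
Conserve atomic number: 1 + 65 = Z + 0, so Z = 66.
Z = 66 is dysprosium, so the species is dysprosium-156.

Dy-156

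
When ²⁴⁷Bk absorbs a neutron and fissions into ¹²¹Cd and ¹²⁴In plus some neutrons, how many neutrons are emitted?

3

Conserve mass number: 248 = 121 + 124 + k, so k = 248 − 245 = 3.
Check atomic number: 97 = 48 + 49 + 0 = 97. ✓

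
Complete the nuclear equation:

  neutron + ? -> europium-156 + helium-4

Conserve mass number: 1 + A = 156 + 4, so A = 159.
Conserve atomic number: 0 + Z = 63 + 2, so Z = 65.
Z = 65 is terbium, so the species is terbium-159.

Tb-159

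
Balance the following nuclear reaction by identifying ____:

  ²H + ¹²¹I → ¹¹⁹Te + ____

alpha particle

Conserve mass number: 2 + 121 = 119 + A, so A = 4.
Conserve atomic number: 1 + 53 = 52 + Z, so Z = 2.
A = 4 and Z = 2 is ⁴He — an alpha particle.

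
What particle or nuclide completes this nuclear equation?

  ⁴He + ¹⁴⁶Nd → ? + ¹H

Conserve mass number: 4 + 146 = A + 1, so A = 149.
Conserve atomic number: 2 + 60 = Z + 1, so Z = 61.
Z = 61 is promethium, so the species is ¹⁴⁹Pm.

Pm-149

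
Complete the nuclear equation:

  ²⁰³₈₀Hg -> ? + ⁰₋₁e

Conserve mass number: 203 = A + 0, so A = 203.
Conserve atomic number: 80 = Z − 1, so Z = 81.
Z = 81 is thallium, so the species is ²⁰³₈₁Tl.

Tl-203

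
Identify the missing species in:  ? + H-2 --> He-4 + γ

deuteron

Conserve mass number: A + 2 = 4 + 0, so A = 2.
Conserve atomic number: Z + 1 = 2 + 0, so Z = 1.
A = 2 and Z = 1 is H-2 — a deuteron.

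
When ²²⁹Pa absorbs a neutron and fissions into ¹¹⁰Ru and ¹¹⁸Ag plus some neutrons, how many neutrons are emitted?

Conserve mass number: 230 = 110 + 118 + k, so k = 230 − 228 = 2.
Check atomic number: 91 = 44 + 47 + 0 = 91. ✓

2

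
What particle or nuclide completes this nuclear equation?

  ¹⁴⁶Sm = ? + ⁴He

Nd-142

Conserve mass number: 146 = A + 4, so A = 142.
Conserve atomic number: 62 = Z + 2, so Z = 60.
Z = 60 is neodymium, so the species is ¹⁴²Nd.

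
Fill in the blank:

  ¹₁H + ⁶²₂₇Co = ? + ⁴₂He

Conserve mass number: 1 + 62 = A + 4, so A = 59.
Conserve atomic number: 1 + 27 = Z + 2, so Z = 26.
Z = 26 is iron, so the species is ⁵⁹₂₆Fe.

Fe-59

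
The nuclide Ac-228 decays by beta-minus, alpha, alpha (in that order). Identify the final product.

Start: (A, Z) = (228, 89).
After β⁻: (228, 90).
After α: (224, 88).
After α: (220, 86).
Z = 86 is radon.

Rn-220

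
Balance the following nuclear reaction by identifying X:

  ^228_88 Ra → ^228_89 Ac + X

beta-minus particle

Conserve mass number: 228 = 228 + A, so A = 0.
Conserve atomic number: 88 = 89 + Z, so Z = -1.
A = 0 and Z = -1 is ^0_-1 e — a beta-minus particle.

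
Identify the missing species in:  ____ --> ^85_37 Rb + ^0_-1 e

Conserve mass number: A = 85 + 0, so A = 85.
Conserve atomic number: Z = 37 − 1, so Z = 36.
Z = 36 is krypton, so the species is ^85_36 Kr.

Kr-85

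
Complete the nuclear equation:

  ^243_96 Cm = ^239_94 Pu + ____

alpha particle

Conserve mass number: 243 = 239 + A, so A = 4.
Conserve atomic number: 96 = 94 + Z, so Z = 2.
A = 4 and Z = 2 is ^4_2 He — an alpha particle.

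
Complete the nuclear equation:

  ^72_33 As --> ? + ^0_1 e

Ge-72

Conserve mass number: 72 = A + 0, so A = 72.
Conserve atomic number: 33 = Z + 1, so Z = 32.
Z = 32 is germanium, so the species is ^72_32 Ge.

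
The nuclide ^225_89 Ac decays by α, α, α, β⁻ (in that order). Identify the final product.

Po-213

Start: (A, Z) = (225, 89).
After α: (221, 87).
After α: (217, 85).
After α: (213, 83).
After β⁻: (213, 84).
Z = 84 is polonium.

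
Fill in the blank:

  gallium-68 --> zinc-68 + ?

positron

Conserve mass number: 68 = 68 + A, so A = 0.
Conserve atomic number: 31 = 30 + Z, so Z = 1.
A = 0 and Z = 1 is e⁺ — a positron.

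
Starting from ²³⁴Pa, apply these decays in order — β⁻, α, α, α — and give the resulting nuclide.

Rn-222

Start: (A, Z) = (234, 91).
After β⁻: (234, 92).
After α: (230, 90).
After α: (226, 88).
After α: (222, 86).
Z = 86 is radon.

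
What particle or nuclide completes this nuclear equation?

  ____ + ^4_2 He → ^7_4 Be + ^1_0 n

Conserve mass number: A + 4 = 7 + 1, so A = 4.
Conserve atomic number: Z + 2 = 4 + 0, so Z = 2.
A = 4 and Z = 2 is ^4_2 He — an alpha particle.

alpha particle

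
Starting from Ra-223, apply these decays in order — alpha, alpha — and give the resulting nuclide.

Po-215

Start: (A, Z) = (223, 88).
After α: (219, 86).
After α: (215, 84).
Z = 84 is polonium.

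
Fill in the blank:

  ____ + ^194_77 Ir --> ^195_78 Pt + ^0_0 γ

proton

Conserve mass number: A + 194 = 195 + 0, so A = 1.
Conserve atomic number: Z + 77 = 78 + 0, so Z = 1.
A = 1 and Z = 1 is ^1_1 H — a proton.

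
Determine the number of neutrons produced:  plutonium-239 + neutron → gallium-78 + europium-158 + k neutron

Conserve mass number: 240 = 78 + 158 + k, so k = 240 − 236 = 4.
Check atomic number: 94 = 31 + 63 + 0 = 94. ✓

4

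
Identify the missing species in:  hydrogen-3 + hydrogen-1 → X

He-4

Conserve mass number: 3 + 1 = A, so A = 4.
Conserve atomic number: 1 + 1 = Z, so Z = 2.
A = 4 and Z = 2 is helium-4 — an alpha particle.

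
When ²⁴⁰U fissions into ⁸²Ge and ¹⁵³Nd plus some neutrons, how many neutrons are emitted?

Conserve mass number: 240 = 82 + 153 + k, so k = 240 − 235 = 5.
Check atomic number: 92 = 32 + 60 + 0 = 92. ✓

5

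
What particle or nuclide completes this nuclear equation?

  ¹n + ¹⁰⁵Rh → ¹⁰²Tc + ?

alpha particle

Conserve mass number: 1 + 105 = 102 + A, so A = 4.
Conserve atomic number: 0 + 45 = 43 + Z, so Z = 2.
A = 4 and Z = 2 is ⁴He — an alpha particle.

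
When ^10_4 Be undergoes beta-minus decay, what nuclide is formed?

B-10

Beta-minus decay: mass number changes by +0, atomic number by +1.
A: 10 = 10; Z: 4 + 1 = 5.
Z = 5 is boron, so the daughter is ^10_5 B.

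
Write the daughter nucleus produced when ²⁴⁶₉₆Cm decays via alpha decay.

Alpha decay: mass number changes by -4, atomic number by -2.
A: 246 − 4 = 242; Z: 96 − 2 = 94.
Z = 94 is plutonium, so the daughter is ²⁴²₉₄Pu.

Pu-242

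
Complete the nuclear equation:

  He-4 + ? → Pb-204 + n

Hg-201

Conserve mass number: 4 + A = 204 + 1, so A = 201.
Conserve atomic number: 2 + Z = 82 + 0, so Z = 80.
Z = 80 is mercury, so the species is Hg-201.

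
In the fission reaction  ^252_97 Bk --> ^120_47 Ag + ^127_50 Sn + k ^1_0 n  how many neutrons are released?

5

Conserve mass number: 252 = 120 + 127 + k, so k = 252 − 247 = 5.
Check atomic number: 97 = 47 + 50 + 0 = 97. ✓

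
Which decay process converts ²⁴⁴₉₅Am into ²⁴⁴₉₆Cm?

beta-minus decay

ΔA = 244 − 244 = 0; ΔZ = 96 − 95 = +1.
A is unchanged and Z rises by 1 — a neutron has become a proton (β⁻ decay).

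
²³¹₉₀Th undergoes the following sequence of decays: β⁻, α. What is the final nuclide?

Start: (A, Z) = (231, 90).
After β⁻: (231, 91).
After α: (227, 89).
Z = 89 is actinium.

Ac-227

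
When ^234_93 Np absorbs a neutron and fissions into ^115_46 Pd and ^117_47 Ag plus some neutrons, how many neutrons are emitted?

Conserve mass number: 235 = 115 + 117 + k, so k = 235 − 232 = 3.
Check atomic number: 93 = 46 + 47 + 0 = 93. ✓

3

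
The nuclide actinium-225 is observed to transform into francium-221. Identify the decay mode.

ΔA = 221 − 225 = -4; ΔZ = 87 − 89 = -2.
A drops by 4 and Z drops by 2 — the signature of alpha emission.

alpha decay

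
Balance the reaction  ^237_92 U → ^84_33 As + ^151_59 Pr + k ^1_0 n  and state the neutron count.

2

Conserve mass number: 237 = 84 + 151 + k, so k = 237 − 235 = 2.
Check atomic number: 92 = 33 + 59 + 0 = 92. ✓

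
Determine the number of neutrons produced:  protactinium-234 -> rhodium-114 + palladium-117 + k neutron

Conserve mass number: 234 = 114 + 117 + k, so k = 234 − 231 = 3.
Check atomic number: 91 = 45 + 46 + 0 = 91. ✓

3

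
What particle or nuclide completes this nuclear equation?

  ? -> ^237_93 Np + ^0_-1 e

Conserve mass number: A = 237 + 0, so A = 237.
Conserve atomic number: Z = 93 − 1, so Z = 92.
Z = 92 is uranium, so the species is ^237_92 U.

U-237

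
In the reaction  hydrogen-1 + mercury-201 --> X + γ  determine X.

Conserve mass number: 1 + 201 = A + 0, so A = 202.
Conserve atomic number: 1 + 80 = Z + 0, so Z = 81.
Z = 81 is thallium, so the species is thallium-202.

Tl-202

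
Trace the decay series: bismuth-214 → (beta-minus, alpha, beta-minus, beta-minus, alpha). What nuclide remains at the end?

Start: (A, Z) = (214, 83).
After β⁻: (214, 84).
After α: (210, 82).
After β⁻: (210, 83).
After β⁻: (210, 84).
After α: (206, 82).
Z = 82 is lead.

Pb-206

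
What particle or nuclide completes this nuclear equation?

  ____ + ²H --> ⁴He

deuteron

Conserve mass number: A + 2 = 4, so A = 2.
Conserve atomic number: Z + 1 = 2, so Z = 1.
A = 2 and Z = 1 is ²H — a deuteron.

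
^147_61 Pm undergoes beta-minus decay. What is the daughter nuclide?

Beta-minus decay: mass number changes by +0, atomic number by +1.
A: 147 = 147; Z: 61 + 1 = 62.
Z = 62 is samarium, so the daughter is ^147_62 Sm.

Sm-147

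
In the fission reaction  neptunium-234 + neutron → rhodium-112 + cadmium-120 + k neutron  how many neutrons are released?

Conserve mass number: 235 = 112 + 120 + k, so k = 235 − 232 = 3.
Check atomic number: 93 = 45 + 48 + 0 = 93. ✓

3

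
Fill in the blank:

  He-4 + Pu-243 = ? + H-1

Conserve mass number: 4 + 243 = A + 1, so A = 246.
Conserve atomic number: 2 + 94 = Z + 1, so Z = 95.
Z = 95 is americium, so the species is Am-246.

Am-246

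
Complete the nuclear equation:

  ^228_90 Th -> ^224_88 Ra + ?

alpha particle

Conserve mass number: 228 = 224 + A, so A = 4.
Conserve atomic number: 90 = 88 + Z, so Z = 2.
A = 4 and Z = 2 is ^4_2 He — an alpha particle.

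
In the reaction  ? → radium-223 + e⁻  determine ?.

Conserve mass number: A = 223 + 0, so A = 223.
Conserve atomic number: Z = 88 − 1, so Z = 87.
Z = 87 is francium, so the species is francium-223.

Fr-223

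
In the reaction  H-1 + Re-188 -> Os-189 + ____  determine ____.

Conserve mass number: 1 + 188 = 189 + A, so A = 0.
Conserve atomic number: 1 + 75 = 76 + Z, so Z = 0.
A = 0 and Z = 0 is γ — a gamma ray.

gamma ray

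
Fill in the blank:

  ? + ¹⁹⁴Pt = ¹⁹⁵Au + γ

Conserve mass number: A + 194 = 195 + 0, so A = 1.
Conserve atomic number: Z + 78 = 79 + 0, so Z = 1.
A = 1 and Z = 1 is ¹H — a proton.

proton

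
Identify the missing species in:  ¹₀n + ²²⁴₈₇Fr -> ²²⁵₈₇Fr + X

gamma ray

Conserve mass number: 1 + 224 = 225 + A, so A = 0.
Conserve atomic number: 0 + 87 = 87 + Z, so Z = 0.
A = 0 and Z = 0 is ⁰₀γ — a gamma ray.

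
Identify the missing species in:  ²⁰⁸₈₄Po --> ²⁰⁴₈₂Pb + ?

Conserve mass number: 208 = 204 + A, so A = 4.
Conserve atomic number: 84 = 82 + Z, so Z = 2.
A = 4 and Z = 2 is ⁴₂He — an alpha particle.

alpha particle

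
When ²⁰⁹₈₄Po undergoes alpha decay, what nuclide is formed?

Pb-205

Alpha decay: mass number changes by -4, atomic number by -2.
A: 209 − 4 = 205; Z: 84 − 2 = 82.
Z = 82 is lead, so the daughter is ²⁰⁵₈₂Pb.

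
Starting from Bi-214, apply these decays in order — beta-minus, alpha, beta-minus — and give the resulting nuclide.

Start: (A, Z) = (214, 83).
After β⁻: (214, 84).
After α: (210, 82).
After β⁻: (210, 83).
Z = 83 is bismuth.

Bi-210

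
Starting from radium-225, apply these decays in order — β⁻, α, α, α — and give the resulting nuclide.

Bi-213

Start: (A, Z) = (225, 88).
After β⁻: (225, 89).
After α: (221, 87).
After α: (217, 85).
After α: (213, 83).
Z = 83 is bismuth.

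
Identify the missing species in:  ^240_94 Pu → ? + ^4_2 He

Conserve mass number: 240 = A + 4, so A = 236.
Conserve atomic number: 94 = Z + 2, so Z = 92.
Z = 92 is uranium, so the species is ^236_92 U.

U-236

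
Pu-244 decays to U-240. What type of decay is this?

alpha decay

ΔA = 240 − 244 = -4; ΔZ = 92 − 94 = -2.
A drops by 4 and Z drops by 2 — the signature of alpha emission.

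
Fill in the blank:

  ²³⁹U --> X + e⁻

Conserve mass number: 239 = A + 0, so A = 239.
Conserve atomic number: 92 = Z − 1, so Z = 93.
Z = 93 is neptunium, so the species is ²³⁹Np.

Np-239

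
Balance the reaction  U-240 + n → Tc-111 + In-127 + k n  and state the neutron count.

3

Conserve mass number: 241 = 111 + 127 + k, so k = 241 − 238 = 3.
Check atomic number: 92 = 43 + 49 + 0 = 92. ✓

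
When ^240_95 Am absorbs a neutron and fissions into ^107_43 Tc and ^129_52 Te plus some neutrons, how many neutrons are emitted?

Conserve mass number: 241 = 107 + 129 + k, so k = 241 − 236 = 5.
Check atomic number: 95 = 43 + 52 + 0 = 95. ✓

5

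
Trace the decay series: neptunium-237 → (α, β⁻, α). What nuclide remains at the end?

Start: (A, Z) = (237, 93).
After α: (233, 91).
After β⁻: (233, 92).
After α: (229, 90).
Z = 90 is thorium.

Th-229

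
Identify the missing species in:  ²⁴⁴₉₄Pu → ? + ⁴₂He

U-240

Conserve mass number: 244 = A + 4, so A = 240.
Conserve atomic number: 94 = Z + 2, so Z = 92.
Z = 92 is uranium, so the species is ²⁴⁰₉₂U.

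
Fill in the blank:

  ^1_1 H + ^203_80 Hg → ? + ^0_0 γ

Conserve mass number: 1 + 203 = A + 0, so A = 204.
Conserve atomic number: 1 + 80 = Z + 0, so Z = 81.
Z = 81 is thallium, so the species is ^204_81 Tl.

Tl-204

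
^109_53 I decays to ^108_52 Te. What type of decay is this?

ΔA = 108 − 109 = -1; ΔZ = 52 − 53 = -1.
A drops by 1 and Z drops by 1 — a proton was emitted.

proton emission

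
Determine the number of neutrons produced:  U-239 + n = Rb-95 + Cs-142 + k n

Conserve mass number: 240 = 95 + 142 + k, so k = 240 − 237 = 3.
Check atomic number: 92 = 37 + 55 + 0 = 92. ✓

3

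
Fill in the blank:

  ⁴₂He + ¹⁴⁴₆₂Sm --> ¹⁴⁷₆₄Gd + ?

Conserve mass number: 4 + 144 = 147 + A, so A = 1.
Conserve atomic number: 2 + 62 = 64 + Z, so Z = 0.
A = 1 and Z = 0 is ¹₀n — a neutron.

neutron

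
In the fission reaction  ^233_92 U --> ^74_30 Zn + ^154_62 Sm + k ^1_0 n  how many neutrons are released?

Conserve mass number: 233 = 74 + 154 + k, so k = 233 − 228 = 5.
Check atomic number: 92 = 30 + 62 + 0 = 92. ✓

5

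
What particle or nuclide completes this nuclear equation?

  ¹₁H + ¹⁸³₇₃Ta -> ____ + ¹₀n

W-183

Conserve mass number: 1 + 183 = A + 1, so A = 183.
Conserve atomic number: 1 + 73 = Z + 0, so Z = 74.
Z = 74 is tungsten, so the species is ¹⁸³₇₄W.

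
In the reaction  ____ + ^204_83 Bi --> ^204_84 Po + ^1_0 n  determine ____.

Conserve mass number: A + 204 = 204 + 1, so A = 1.
Conserve atomic number: Z + 83 = 84 + 0, so Z = 1.
A = 1 and Z = 1 is ^1_1 H — a proton.

proton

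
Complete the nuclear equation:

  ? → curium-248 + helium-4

Conserve mass number: A = 248 + 4, so A = 252.
Conserve atomic number: Z = 96 + 2, so Z = 98.
Z = 98 is californium, so the species is californium-252.

Cf-252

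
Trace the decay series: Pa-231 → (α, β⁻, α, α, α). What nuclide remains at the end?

Po-215

Start: (A, Z) = (231, 91).
After α: (227, 89).
After β⁻: (227, 90).
After α: (223, 88).
After α: (219, 86).
After α: (215, 84).
Z = 84 is polonium.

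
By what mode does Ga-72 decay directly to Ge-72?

ΔA = 72 − 72 = 0; ΔZ = 32 − 31 = +1.
A is unchanged and Z rises by 1 — a neutron has become a proton (β⁻ decay).

beta-minus decay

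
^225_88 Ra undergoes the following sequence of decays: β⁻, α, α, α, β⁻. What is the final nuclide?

Po-213

Start: (A, Z) = (225, 88).
After β⁻: (225, 89).
After α: (221, 87).
After α: (217, 85).
After α: (213, 83).
After β⁻: (213, 84).
Z = 84 is polonium.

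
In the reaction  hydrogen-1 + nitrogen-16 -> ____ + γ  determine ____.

O-17

Conserve mass number: 1 + 16 = A + 0, so A = 17.
Conserve atomic number: 1 + 7 = Z + 0, so Z = 8.
Z = 8 is oxygen, so the species is oxygen-17.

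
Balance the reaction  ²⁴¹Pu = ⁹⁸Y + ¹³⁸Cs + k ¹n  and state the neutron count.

5

Conserve mass number: 241 = 98 + 138 + k, so k = 241 − 236 = 5.
Check atomic number: 94 = 39 + 55 + 0 = 94. ✓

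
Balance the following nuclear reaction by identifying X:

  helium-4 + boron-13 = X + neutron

Conserve mass number: 4 + 13 = A + 1, so A = 16.
Conserve atomic number: 2 + 5 = Z + 0, so Z = 7.
Z = 7 is nitrogen, so the species is nitrogen-16.

N-16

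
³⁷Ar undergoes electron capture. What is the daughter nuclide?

Cl-37

Electron capture: mass number changes by +0, atomic number by -1.
A: 37 = 37; Z: 18 − 1 = 17.
Z = 17 is chlorine, so the daughter is ³⁷Cl.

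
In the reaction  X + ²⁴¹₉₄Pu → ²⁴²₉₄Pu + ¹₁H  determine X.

deuteron

Conserve mass number: A + 241 = 242 + 1, so A = 2.
Conserve atomic number: Z + 94 = 94 + 1, so Z = 1.
A = 2 and Z = 1 is ²₁H — a deuteron.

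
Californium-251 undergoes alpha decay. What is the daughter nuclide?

Alpha decay: mass number changes by -4, atomic number by -2.
A: 251 − 4 = 247; Z: 98 − 2 = 96.
Z = 96 is curium, so the daughter is curium-247.

Cm-247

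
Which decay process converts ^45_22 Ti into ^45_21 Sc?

ΔA = 45 − 45 = 0; ΔZ = 21 − 22 = -1.
A is unchanged and Z drops by 1 — a proton has become a neutron (β⁺ emission or electron capture).

beta-plus decay or electron capture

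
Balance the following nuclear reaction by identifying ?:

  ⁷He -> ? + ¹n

Conserve mass number: 7 = A + 1, so A = 6.
Conserve atomic number: 2 = Z + 0, so Z = 2.
Z = 2 is helium, so the species is ⁶He.

He-6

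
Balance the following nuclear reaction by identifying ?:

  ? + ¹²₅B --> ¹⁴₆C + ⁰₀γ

Conserve mass number: A + 12 = 14 + 0, so A = 2.
Conserve atomic number: Z + 5 = 6 + 0, so Z = 1.
A = 2 and Z = 1 is ²₁H — a deuteron.

deuteron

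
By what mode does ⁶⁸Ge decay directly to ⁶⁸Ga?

ΔA = 68 − 68 = 0; ΔZ = 31 − 32 = -1.
A is unchanged and Z drops by 1 — a proton has become a neutron (β⁺ emission or electron capture).

beta-plus decay or electron capture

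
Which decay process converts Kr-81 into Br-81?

ΔA = 81 − 81 = 0; ΔZ = 35 − 36 = -1.
A is unchanged and Z drops by 1 — a proton has become a neutron (β⁺ emission or electron capture).

beta-plus decay or electron capture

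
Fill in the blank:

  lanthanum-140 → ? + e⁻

Ce-140

Conserve mass number: 140 = A + 0, so A = 140.
Conserve atomic number: 57 = Z − 1, so Z = 58.
Z = 58 is cerium, so the species is cerium-140.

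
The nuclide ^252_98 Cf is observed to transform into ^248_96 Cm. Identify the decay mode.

ΔA = 248 − 252 = -4; ΔZ = 96 − 98 = -2.
A drops by 4 and Z drops by 2 — the signature of alpha emission.

alpha decay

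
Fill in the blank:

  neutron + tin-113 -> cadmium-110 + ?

alpha particle

Conserve mass number: 1 + 113 = 110 + A, so A = 4.
Conserve atomic number: 0 + 50 = 48 + Z, so Z = 2.
A = 4 and Z = 2 is helium-4 — an alpha particle.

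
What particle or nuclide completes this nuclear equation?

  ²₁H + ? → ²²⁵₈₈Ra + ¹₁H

Ra-224

Conserve mass number: 2 + A = 225 + 1, so A = 224.
Conserve atomic number: 1 + Z = 88 + 1, so Z = 88.
Z = 88 is radium, so the species is ²²⁴₈₈Ra.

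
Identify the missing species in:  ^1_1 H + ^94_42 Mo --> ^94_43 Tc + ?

neutron

Conserve mass number: 1 + 94 = 94 + A, so A = 1.
Conserve atomic number: 1 + 42 = 43 + Z, so Z = 0.
A = 1 and Z = 0 is ^1_0 n — a neutron.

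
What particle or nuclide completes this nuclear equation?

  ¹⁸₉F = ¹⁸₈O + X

positron

Conserve mass number: 18 = 18 + A, so A = 0.
Conserve atomic number: 9 = 8 + Z, so Z = 1.
A = 0 and Z = 1 is ⁰₁e — a positron.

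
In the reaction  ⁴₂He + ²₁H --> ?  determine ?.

Conserve mass number: 4 + 2 = A, so A = 6.
Conserve atomic number: 2 + 1 = Z, so Z = 3.
Z = 3 is lithium, so the species is ⁶₃Li.

Li-6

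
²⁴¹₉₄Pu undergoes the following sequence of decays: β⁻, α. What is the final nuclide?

Start: (A, Z) = (241, 94).
After β⁻: (241, 95).
After α: (237, 93).
Z = 93 is neptunium.

Np-237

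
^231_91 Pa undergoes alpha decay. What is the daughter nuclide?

Alpha decay: mass number changes by -4, atomic number by -2.
A: 231 − 4 = 227; Z: 91 − 2 = 89.
Z = 89 is actinium, so the daughter is ^227_89 Ac.

Ac-227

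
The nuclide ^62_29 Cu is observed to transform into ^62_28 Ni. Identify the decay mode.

beta-plus decay or electron capture

ΔA = 62 − 62 = 0; ΔZ = 28 − 29 = -1.
A is unchanged and Z drops by 1 — a proton has become a neutron (β⁺ emission or electron capture).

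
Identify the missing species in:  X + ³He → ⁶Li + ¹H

Conserve mass number: A + 3 = 6 + 1, so A = 4.
Conserve atomic number: Z + 2 = 3 + 1, so Z = 2.
A = 4 and Z = 2 is ⁴He — an alpha particle.

alpha particle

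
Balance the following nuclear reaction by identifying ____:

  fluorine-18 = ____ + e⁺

O-18

Conserve mass number: 18 = A + 0, so A = 18.
Conserve atomic number: 9 = Z + 1, so Z = 8.
Z = 8 is oxygen, so the species is oxygen-18.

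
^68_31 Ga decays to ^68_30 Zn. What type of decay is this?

ΔA = 68 − 68 = 0; ΔZ = 30 − 31 = -1.
A is unchanged and Z drops by 1 — a proton has become a neutron (β⁺ emission or electron capture).

beta-plus decay or electron capture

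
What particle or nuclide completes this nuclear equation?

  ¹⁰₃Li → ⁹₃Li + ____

Conserve mass number: 10 = 9 + A, so A = 1.
Conserve atomic number: 3 = 3 + Z, so Z = 0.
A = 1 and Z = 0 is ¹₀n — a neutron.

neutron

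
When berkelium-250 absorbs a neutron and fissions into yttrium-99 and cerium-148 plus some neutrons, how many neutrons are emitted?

Conserve mass number: 251 = 99 + 148 + k, so k = 251 − 247 = 4.
Check atomic number: 97 = 39 + 58 + 0 = 97. ✓

4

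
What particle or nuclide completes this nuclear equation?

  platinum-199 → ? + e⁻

Conserve mass number: 199 = A + 0, so A = 199.
Conserve atomic number: 78 = Z − 1, so Z = 79.
Z = 79 is gold, so the species is gold-199.

Au-199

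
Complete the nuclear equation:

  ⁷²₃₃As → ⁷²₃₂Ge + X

positron

Conserve mass number: 72 = 72 + A, so A = 0.
Conserve atomic number: 33 = 32 + Z, so Z = 1.
A = 0 and Z = 1 is ⁰₁e — a positron.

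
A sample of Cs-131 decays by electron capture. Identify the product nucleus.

Electron capture: mass number changes by +0, atomic number by -1.
A: 131 = 131; Z: 55 − 1 = 54.
Z = 54 is xenon, so the daughter is Xe-131.

Xe-131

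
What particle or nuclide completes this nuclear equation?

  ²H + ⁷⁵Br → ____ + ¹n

Kr-76

Conserve mass number: 2 + 75 = A + 1, so A = 76.
Conserve atomic number: 1 + 35 = Z + 0, so Z = 36.
Z = 36 is krypton, so the species is ⁷⁶Kr.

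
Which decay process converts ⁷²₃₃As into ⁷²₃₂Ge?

ΔA = 72 − 72 = 0; ΔZ = 32 − 33 = -1.
A is unchanged and Z drops by 1 — a proton has become a neutron (β⁺ emission or electron capture).

beta-plus decay or electron capture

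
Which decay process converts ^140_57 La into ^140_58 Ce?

beta-minus decay

ΔA = 140 − 140 = 0; ΔZ = 58 − 57 = +1.
A is unchanged and Z rises by 1 — a neutron has become a proton (β⁻ decay).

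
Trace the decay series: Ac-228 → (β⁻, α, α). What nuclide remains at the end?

Rn-220

Start: (A, Z) = (228, 89).
After β⁻: (228, 90).
After α: (224, 88).
After α: (220, 86).
Z = 86 is radon.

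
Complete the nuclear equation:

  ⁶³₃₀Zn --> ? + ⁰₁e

Conserve mass number: 63 = A + 0, so A = 63.
Conserve atomic number: 30 = Z + 1, so Z = 29.
Z = 29 is copper, so the species is ⁶³₂₉Cu.

Cu-63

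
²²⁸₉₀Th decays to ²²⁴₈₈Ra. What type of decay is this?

ΔA = 224 − 228 = -4; ΔZ = 88 − 90 = -2.
A drops by 4 and Z drops by 2 — the signature of alpha emission.

alpha decay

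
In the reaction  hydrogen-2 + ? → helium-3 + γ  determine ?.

Conserve mass number: 2 + A = 3 + 0, so A = 1.
Conserve atomic number: 1 + Z = 2 + 0, so Z = 1.
A = 1 and Z = 1 is hydrogen-1 — a proton.

proton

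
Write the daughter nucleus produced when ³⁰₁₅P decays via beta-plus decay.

Beta-plus decay: mass number changes by +0, atomic number by -1.
A: 30 = 30; Z: 15 − 1 = 14.
Z = 14 is silicon, so the daughter is ³⁰₁₄Si.

Si-30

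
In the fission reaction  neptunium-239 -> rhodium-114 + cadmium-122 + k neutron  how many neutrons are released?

3

Conserve mass number: 239 = 114 + 122 + k, so k = 239 − 236 = 3.
Check atomic number: 93 = 45 + 48 + 0 = 93. ✓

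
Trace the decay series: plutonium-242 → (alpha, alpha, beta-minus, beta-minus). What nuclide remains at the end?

Start: (A, Z) = (242, 94).
After α: (238, 92).
After α: (234, 90).
After β⁻: (234, 91).
After β⁻: (234, 92).
Z = 92 is uranium.

U-234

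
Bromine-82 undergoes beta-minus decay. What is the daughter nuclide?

Beta-minus decay: mass number changes by +0, atomic number by +1.
A: 82 = 82; Z: 35 + 1 = 36.
Z = 36 is krypton, so the daughter is krypton-82.

Kr-82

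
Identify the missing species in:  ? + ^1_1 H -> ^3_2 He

Conserve mass number: A + 1 = 3, so A = 2.
Conserve atomic number: Z + 1 = 2, so Z = 1.
A = 2 and Z = 1 is ^2_1 H — a deuteron.

deuteron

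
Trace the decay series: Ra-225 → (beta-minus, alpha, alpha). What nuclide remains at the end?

Start: (A, Z) = (225, 88).
After β⁻: (225, 89).
After α: (221, 87).
After α: (217, 85).
Z = 85 is astatine.

At-217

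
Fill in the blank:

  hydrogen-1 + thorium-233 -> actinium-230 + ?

alpha particle

Conserve mass number: 1 + 233 = 230 + A, so A = 4.
Conserve atomic number: 1 + 90 = 89 + Z, so Z = 2.
A = 4 and Z = 2 is helium-4 — an alpha particle.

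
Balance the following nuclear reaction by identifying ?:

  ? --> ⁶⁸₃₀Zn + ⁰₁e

Conserve mass number: A = 68 + 0, so A = 68.
Conserve atomic number: Z = 30 + 1, so Z = 31.
Z = 31 is gallium, so the species is ⁶⁸₃₁Ga.

Ga-68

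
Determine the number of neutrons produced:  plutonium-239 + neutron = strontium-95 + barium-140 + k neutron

5

Conserve mass number: 240 = 95 + 140 + k, so k = 240 − 235 = 5.
Check atomic number: 94 = 38 + 56 + 0 = 94. ✓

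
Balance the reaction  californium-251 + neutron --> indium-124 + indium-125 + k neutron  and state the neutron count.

3

Conserve mass number: 252 = 124 + 125 + k, so k = 252 − 249 = 3.
Check atomic number: 98 = 49 + 49 + 0 = 98. ✓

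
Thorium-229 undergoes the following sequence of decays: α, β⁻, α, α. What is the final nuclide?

Start: (A, Z) = (229, 90).
After α: (225, 88).
After β⁻: (225, 89).
After α: (221, 87).
After α: (217, 85).
Z = 85 is astatine.

At-217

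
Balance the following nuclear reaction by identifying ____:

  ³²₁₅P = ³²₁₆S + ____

Conserve mass number: 32 = 32 + A, so A = 0.
Conserve atomic number: 15 = 16 + Z, so Z = -1.
A = 0 and Z = -1 is ⁰₋₁e — a beta-minus particle.

beta-minus particle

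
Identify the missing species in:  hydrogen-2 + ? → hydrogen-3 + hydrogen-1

deuteron

Conserve mass number: 2 + A = 3 + 1, so A = 2.
Conserve atomic number: 1 + Z = 1 + 1, so Z = 1.
A = 2 and Z = 1 is hydrogen-2 — a deuteron.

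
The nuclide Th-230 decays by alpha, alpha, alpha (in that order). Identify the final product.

Po-218

Start: (A, Z) = (230, 90).
After α: (226, 88).
After α: (222, 86).
After α: (218, 84).
Z = 84 is polonium.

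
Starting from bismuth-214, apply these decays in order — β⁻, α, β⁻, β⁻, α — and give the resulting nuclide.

Start: (A, Z) = (214, 83).
After β⁻: (214, 84).
After α: (210, 82).
After β⁻: (210, 83).
After β⁻: (210, 84).
After α: (206, 82).
Z = 82 is lead.

Pb-206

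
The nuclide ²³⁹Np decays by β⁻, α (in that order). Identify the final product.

Start: (A, Z) = (239, 93).
After β⁻: (239, 94).
After α: (235, 92).
Z = 92 is uranium.

U-235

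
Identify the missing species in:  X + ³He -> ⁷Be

Conserve mass number: A + 3 = 7, so A = 4.
Conserve atomic number: Z + 2 = 4, so Z = 2.
A = 4 and Z = 2 is ⁴He — an alpha particle.

alpha particle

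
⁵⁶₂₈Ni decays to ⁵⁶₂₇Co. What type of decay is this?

beta-plus decay or electron capture

ΔA = 56 − 56 = 0; ΔZ = 27 − 28 = -1.
A is unchanged and Z drops by 1 — a proton has become a neutron (β⁺ emission or electron capture).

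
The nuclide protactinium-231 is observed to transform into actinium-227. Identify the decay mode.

ΔA = 227 − 231 = -4; ΔZ = 89 − 91 = -2.
A drops by 4 and Z drops by 2 — the signature of alpha emission.

alpha decay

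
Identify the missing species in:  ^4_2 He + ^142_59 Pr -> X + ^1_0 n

Pm-145

Conserve mass number: 4 + 142 = A + 1, so A = 145.
Conserve atomic number: 2 + 59 = Z + 0, so Z = 61.
Z = 61 is promethium, so the species is ^145_61 Pm.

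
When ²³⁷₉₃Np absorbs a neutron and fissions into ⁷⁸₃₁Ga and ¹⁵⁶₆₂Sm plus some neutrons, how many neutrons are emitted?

Conserve mass number: 238 = 78 + 156 + k, so k = 238 − 234 = 4.
Check atomic number: 93 = 31 + 62 + 0 = 93. ✓

4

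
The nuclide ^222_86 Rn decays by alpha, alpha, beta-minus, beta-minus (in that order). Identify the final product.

Start: (A, Z) = (222, 86).
After α: (218, 84).
After α: (214, 82).
After β⁻: (214, 83).
After β⁻: (214, 84).
Z = 84 is polonium.

Po-214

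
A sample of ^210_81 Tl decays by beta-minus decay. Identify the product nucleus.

Beta-minus decay: mass number changes by +0, atomic number by +1.
A: 210 = 210; Z: 81 + 1 = 82.
Z = 82 is lead, so the daughter is ^210_82 Pb.

Pb-210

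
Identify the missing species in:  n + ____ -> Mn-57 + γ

Mn-56

Conserve mass number: 1 + A = 57 + 0, so A = 56.
Conserve atomic number: 0 + Z = 25 + 0, so Z = 25.
Z = 25 is manganese, so the species is Mn-56.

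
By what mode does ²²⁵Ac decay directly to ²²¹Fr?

alpha decay

ΔA = 221 − 225 = -4; ΔZ = 87 − 89 = -2.
A drops by 4 and Z drops by 2 — the signature of alpha emission.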